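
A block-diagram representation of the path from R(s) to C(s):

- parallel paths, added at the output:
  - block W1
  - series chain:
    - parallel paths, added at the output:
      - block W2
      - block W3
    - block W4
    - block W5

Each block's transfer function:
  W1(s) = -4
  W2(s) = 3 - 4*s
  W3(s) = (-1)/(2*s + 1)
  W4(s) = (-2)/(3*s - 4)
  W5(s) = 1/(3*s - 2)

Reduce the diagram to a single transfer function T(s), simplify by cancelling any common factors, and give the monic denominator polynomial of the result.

Answer: s^3 - 3*s^2/2 - s/9 + 4/9

Working:
1. add W2, W3 (parallel), giving (-8*s^2 + 2*s + 2)/(2*s + 1)
2. cascade (W2+W3), W4, W5, giving (16*s^2 - 4*s - 4)/(18*s^3 - 27*s^2 - 2*s + 8)
3. parallel reduction of W1, ((W2+W3)*W4*W5), giving (-72*s^3 + 124*s^2 + 4*s - 36)/(18*s^3 - 27*s^2 - 2*s + 8)
T(s) is the step-3 result (common factors already cancelled). Leading coefficient of the denominator: 18. Divide through by 18 for the monic polynomial.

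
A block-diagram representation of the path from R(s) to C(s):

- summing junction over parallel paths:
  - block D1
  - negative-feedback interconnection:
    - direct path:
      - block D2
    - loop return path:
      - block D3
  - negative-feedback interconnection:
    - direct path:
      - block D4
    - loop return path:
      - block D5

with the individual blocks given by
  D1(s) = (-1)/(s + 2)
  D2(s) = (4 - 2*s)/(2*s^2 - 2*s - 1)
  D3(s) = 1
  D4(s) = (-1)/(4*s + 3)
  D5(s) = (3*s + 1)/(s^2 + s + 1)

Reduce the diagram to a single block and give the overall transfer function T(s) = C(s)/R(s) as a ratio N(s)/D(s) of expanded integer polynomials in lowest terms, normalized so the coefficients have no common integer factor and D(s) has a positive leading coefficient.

Reducing step by step:

1. apply the feedback formula to D2, D3, giving (4 - 2*s)/(2*s^2 - 4*s + 3)
2. feedback reduction of D4, D5, giving (-s^2 - s - 1)/(4*s^3 + 7*s^2 + 4*s + 2)
3. add D1, [D2/(1+D2*D3)], [D4/(1+D4*D5)] (parallel): this yields T(s), and no further normalization is needed

Answer: (-18*s^5 - 14*s^4 + 35*s^3 + 42*s^2 + 27*s + 4)/(8*s^6 + 14*s^5 - 12*s^4 - 7*s^3 + 22*s^2 + 14*s + 12)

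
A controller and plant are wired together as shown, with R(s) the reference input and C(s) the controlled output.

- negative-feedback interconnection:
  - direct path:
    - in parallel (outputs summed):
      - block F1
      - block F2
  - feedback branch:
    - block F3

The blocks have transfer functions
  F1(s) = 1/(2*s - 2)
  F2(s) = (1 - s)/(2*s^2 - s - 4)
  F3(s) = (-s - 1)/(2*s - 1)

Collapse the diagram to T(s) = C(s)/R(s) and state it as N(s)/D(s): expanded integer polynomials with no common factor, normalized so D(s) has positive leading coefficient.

(1) parallel reduction of F1, F2 gives (3*s - 6)/(4*s^3 - 6*s^2 - 6*s + 8)
(2) apply the feedback formula to (F1+F2), F3: this yields T(s), and no further normalization is needed

Hence the answer: (6*s^2 - 15*s + 6)/(8*s^4 - 16*s^3 - 9*s^2 + 25*s - 2)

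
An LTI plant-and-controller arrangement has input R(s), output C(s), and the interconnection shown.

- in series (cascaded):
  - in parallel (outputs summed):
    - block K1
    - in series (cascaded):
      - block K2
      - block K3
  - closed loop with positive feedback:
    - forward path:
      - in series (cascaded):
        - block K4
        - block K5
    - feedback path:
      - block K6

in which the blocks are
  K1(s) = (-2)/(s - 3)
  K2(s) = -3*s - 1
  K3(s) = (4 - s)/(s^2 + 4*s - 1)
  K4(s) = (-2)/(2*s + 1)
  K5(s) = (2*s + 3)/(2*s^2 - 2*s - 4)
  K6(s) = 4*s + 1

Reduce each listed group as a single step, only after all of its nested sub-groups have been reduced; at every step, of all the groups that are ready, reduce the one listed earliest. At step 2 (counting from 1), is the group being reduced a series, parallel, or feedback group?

Reducing step by step:

1. combine K2, K3 in series
2. combine K1, (K2*K3) in parallel
3. cascade K4, K5
4. reduce the feedback loop with forward (K4*K5) and return K6
5. multiply (K1+(K2*K3)), [(K4*K5)/(1-(K4*K5)*K6)] (series)
So the answer for step 2 is parallel.

Answer: parallel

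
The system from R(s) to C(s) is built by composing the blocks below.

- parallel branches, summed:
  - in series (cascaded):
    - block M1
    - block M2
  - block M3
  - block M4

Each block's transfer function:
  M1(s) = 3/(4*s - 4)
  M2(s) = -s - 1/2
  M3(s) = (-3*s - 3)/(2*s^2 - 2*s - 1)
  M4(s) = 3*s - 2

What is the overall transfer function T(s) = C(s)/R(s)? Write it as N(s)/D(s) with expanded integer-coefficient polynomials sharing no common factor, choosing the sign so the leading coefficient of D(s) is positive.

Reducing step by step:

Step 1. series reduction of M1, M2 gives (-6*s - 3)/(8*s - 8)
Step 2. combine (M1*M2), M3, M4 in parallel, which is the overall transfer function T(s) = C(s)/R(s) in lowest terms

Answer: (48*s^4 - 140*s^3 + 70*s^2 + 20*s + 11)/(16*s^3 - 32*s^2 + 8*s + 8)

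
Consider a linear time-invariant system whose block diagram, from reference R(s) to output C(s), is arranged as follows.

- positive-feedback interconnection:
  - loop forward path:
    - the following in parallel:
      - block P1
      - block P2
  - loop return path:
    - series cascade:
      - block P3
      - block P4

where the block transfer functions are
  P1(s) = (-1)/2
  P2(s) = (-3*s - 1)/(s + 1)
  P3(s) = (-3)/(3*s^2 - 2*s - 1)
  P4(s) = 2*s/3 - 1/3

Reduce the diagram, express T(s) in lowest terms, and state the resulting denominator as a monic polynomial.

The answer is s^3 - 2*s^2 - 5*s/6 + 1/6.

Reasoning:
Step 1: parallel reduction of P1, P2 gives (-7*s - 3)/(2*s + 2)
Step 2: multiply P3, P4 (series) gives (1 - 2*s)/(3*s^2 - 2*s - 1)
Step 3: feedback reduction of (P1+P2), (P3*P4) gives (-21*s^3 + 5*s^2 + 13*s + 3)/(6*s^3 - 12*s^2 - 5*s + 1)
T(s) is the step-3 result (common factors already cancelled). Leading coefficient of the denominator: 6. Divide through by 6 for the monic polynomial.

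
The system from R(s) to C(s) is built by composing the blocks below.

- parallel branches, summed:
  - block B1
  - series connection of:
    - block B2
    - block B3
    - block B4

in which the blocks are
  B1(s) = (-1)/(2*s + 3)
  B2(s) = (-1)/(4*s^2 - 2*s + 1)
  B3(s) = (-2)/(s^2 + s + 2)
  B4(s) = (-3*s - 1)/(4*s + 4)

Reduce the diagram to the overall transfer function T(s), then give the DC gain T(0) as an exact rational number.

(1) multiply B2, B3, B4 (series); result (-3*s - 1)/(8*s^5 + 12*s^4 + 18*s^3 + 8*s^2 - 2*s + 4)
(2) reduce the parallel group B1, (B2*B3*B4); result (-8*s^5 - 12*s^4 - 18*s^3 - 14*s^2 - 9*s - 7)/(16*s^6 + 48*s^5 + 72*s^4 + 70*s^3 + 20*s^2 + 2*s + 12)
Evaluating the step-2 result (the overall T(s)) at s = 0 gives T(0) = -7/12.

Therefore the answer is -7/12.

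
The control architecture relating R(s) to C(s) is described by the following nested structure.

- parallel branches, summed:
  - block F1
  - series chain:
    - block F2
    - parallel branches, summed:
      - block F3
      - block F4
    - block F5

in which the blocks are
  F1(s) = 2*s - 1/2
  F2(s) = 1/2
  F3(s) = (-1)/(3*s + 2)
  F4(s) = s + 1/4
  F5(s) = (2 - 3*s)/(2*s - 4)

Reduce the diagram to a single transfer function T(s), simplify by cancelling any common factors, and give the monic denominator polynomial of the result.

First reduce the diagram to T(s).

Step 1 - reduce the parallel group F3, F4 -> (12*s^2 + 11*s - 2)/(12*s + 8)
Step 2 - combine F2, (F3+F4), F5 in series -> (-36*s^3 - 9*s^2 + 28*s - 4)/(48*s^2 - 64*s - 64)
Step 3 - add F1, (F2*(F3+F4)*F5) (parallel) -> (60*s^3 - 161*s^2 - 68*s + 28)/(48*s^2 - 64*s - 64)
T(s) is the step-3 result (common factors already cancelled). Leading coefficient of the denominator: 48. Divide through by 48 for the monic polynomial.

Answer: s^2 - 4*s/3 - 4/3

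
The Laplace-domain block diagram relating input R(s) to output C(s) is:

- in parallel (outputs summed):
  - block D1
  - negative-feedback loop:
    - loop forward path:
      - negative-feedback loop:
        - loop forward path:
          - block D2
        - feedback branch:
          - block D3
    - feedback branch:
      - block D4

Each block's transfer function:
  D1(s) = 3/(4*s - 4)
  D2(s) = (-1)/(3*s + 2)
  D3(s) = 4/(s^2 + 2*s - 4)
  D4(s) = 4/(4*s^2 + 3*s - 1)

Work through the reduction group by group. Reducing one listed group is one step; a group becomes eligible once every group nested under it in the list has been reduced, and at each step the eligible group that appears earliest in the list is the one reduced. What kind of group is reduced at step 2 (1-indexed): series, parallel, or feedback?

Reducing step by step:

Step 1 - feedback reduction of D2, D3
Step 2 - close the feedback loop around [D2/(1+D2*D3)], D4
Step 3 - reduce the parallel group D1, [[D2/(1+D2*D3)]/(1+[D2/(1+D2*D3)]*D4)]
Step 2 collapses a feedback group.

Answer: feedback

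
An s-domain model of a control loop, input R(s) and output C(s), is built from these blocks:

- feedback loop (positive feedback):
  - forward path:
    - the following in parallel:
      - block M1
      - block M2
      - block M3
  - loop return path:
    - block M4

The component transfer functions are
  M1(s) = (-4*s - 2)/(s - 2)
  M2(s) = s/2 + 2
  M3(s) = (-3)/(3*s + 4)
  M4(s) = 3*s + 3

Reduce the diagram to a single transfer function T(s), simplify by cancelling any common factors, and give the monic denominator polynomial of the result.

First reduce the diagram to T(s).

Step 1. add M1, M2, M3 (parallel), giving (3*s^3 - 14*s^2 - 66*s - 36)/(6*s^2 - 4*s - 16)
Step 2. feedback reduction of (M1+M2+M3), M4, giving (-3*s^3 + 14*s^2 + 66*s + 36)/(9*s^4 - 33*s^3 - 246*s^2 - 302*s - 92)
That last expression is T(s), already simplified. Scaling its denominator by 1/9 (the reciprocal of the leading coefficient) yields the monic denominator.

Answer: s^4 - 11*s^3/3 - 82*s^2/3 - 302*s/9 - 92/9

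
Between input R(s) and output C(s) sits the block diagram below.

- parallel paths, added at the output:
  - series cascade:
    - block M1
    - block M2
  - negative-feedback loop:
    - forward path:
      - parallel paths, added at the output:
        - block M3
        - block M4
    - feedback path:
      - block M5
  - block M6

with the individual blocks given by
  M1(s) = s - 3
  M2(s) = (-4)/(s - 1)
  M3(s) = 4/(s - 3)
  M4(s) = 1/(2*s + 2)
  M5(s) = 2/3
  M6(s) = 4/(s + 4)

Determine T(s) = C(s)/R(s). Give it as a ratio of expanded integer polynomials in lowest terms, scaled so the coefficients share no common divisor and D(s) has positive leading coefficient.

1. combine M1, M2 in series, giving (12 - 4*s)/(s - 1)
2. parallel reduction of M3, M4, giving (9*s + 5)/(2*s^2 - 4*s - 6)
3. feedback reduction of (M3+M4), M5, giving (27*s + 15)/(6*s^2 + 6*s - 8)
4. add (M1*M2), [(M3+M4)/(1+(M3+M4)*M5)], M6 (parallel); the result is T(s) itself (integer coefficients, no common factor, positive leading denominator coefficient)

Answer: (-24*s^4 + 3*s^3 + 392*s^2 + 201*s - 412)/(6*s^4 + 24*s^3 - 14*s^2 - 48*s + 32)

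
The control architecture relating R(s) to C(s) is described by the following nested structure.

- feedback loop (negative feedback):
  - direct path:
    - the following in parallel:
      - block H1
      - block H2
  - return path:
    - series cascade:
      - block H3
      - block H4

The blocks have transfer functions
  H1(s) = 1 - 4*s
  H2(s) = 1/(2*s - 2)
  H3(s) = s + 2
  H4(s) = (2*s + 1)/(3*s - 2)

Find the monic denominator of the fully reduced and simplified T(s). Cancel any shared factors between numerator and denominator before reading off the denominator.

Reducing step by step:

Step 1. sum the parallel branches H1, H2; result (-8*s^2 + 10*s - 1)/(2*s - 2)
Step 2. reduce the series chain H3, H4; result (2*s^2 + 5*s + 2)/(3*s - 2)
Step 3. feedback reduction of (H1+H2), (H3*H4); result (24*s^3 - 46*s^2 + 23*s - 2)/(16*s^4 + 20*s^3 - 38*s^2 - 5*s - 2)
No further cancellation is possible in the step-3 result, so that is T(s). Its denominator becomes monic after dividing by the leading coefficient 16.

Answer: s^4 + 5*s^3/4 - 19*s^2/8 - 5*s/16 - 1/8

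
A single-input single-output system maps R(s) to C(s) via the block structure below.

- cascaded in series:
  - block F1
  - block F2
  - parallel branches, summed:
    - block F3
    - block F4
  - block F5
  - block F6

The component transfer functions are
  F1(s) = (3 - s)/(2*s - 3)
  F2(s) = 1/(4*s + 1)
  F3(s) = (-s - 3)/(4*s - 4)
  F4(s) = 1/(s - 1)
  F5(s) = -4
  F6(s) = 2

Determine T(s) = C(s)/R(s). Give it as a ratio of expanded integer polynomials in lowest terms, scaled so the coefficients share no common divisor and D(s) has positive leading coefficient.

(1) add F3, F4 (parallel) -> (-1)/4
(2) series reduction of F1, F2, (F3+F4), F5, F6 - this is the overall T(s), already in the required normalized form

Hence the answer: (6 - 2*s)/(8*s^2 - 10*s - 3)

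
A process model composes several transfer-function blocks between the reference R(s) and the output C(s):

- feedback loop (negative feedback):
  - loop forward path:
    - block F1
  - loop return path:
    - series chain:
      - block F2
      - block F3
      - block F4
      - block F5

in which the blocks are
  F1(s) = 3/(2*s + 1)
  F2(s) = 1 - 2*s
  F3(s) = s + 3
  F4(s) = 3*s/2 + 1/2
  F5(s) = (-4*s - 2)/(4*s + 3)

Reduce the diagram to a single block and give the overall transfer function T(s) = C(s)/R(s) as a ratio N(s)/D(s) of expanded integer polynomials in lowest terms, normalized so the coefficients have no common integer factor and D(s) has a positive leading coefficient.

Answer: (12*s + 9)/(36*s^4 + 120*s^3 + 35*s^2 - 20*s - 6)

Working:
(1) reduce the series chain F2, F3, F4, F5 gives (12*s^4 + 40*s^3 + 9*s^2 - 10*s - 3)/(4*s + 3)
(2) apply the feedback formula to F1, (F2*F3*F4*F5): this yields T(s), and no further normalization is needed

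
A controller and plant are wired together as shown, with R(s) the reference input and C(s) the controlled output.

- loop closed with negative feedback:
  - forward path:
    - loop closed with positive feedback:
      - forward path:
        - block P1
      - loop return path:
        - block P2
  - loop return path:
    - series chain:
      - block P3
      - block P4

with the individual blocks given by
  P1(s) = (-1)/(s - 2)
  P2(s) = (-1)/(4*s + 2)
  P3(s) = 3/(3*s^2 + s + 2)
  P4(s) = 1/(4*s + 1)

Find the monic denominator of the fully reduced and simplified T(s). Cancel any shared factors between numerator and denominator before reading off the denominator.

First reduce the diagram to T(s).

[1] reduce the feedback loop with forward P1 and return P2: (-4*s - 2)/(4*s^2 - 6*s - 5)
[2] cascade P3, P4: 3/(12*s^3 + 7*s^2 + 9*s + 2)
[3] apply the feedback formula to [P1/(1-P1*P2)], (P3*P4): (-48*s^4 - 52*s^3 - 50*s^2 - 26*s - 4)/(48*s^5 - 44*s^4 - 66*s^3 - 81*s^2 - 69*s - 16)
T(s) is the step-3 result (common factors already cancelled). Leading coefficient of the denominator: 48. Divide through by 48 for the monic polynomial.

Answer: s^5 - 11*s^4/12 - 11*s^3/8 - 27*s^2/16 - 23*s/16 - 1/3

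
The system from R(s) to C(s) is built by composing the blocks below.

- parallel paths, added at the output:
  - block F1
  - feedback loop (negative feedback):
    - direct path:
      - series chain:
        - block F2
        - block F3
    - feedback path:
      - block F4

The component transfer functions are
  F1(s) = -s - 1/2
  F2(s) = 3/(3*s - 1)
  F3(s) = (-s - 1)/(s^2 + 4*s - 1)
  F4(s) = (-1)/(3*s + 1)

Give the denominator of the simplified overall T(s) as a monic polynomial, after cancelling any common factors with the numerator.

Step 1 - cascade F2, F3, giving (-3*s - 3)/(3*s^3 + 11*s^2 - 7*s + 1)
Step 2 - apply the feedback formula to (F2*F3), F4, giving (-9*s^2 - 12*s - 3)/(9*s^4 + 36*s^3 - 10*s^2 - s + 4)
Step 3 - sum the parallel branches F1, [(F2*F3)/(1+(F2*F3)*F4)], giving (-18*s^5 - 81*s^4 - 16*s^3 - 6*s^2 - 31*s - 10)/(18*s^4 + 72*s^3 - 20*s^2 - 2*s + 8)
No further cancellation is possible in the step-3 result, so that is T(s). Its denominator becomes monic after dividing by the leading coefficient 18.

Hence the answer: s^4 + 4*s^3 - 10*s^2/9 - s/9 + 4/9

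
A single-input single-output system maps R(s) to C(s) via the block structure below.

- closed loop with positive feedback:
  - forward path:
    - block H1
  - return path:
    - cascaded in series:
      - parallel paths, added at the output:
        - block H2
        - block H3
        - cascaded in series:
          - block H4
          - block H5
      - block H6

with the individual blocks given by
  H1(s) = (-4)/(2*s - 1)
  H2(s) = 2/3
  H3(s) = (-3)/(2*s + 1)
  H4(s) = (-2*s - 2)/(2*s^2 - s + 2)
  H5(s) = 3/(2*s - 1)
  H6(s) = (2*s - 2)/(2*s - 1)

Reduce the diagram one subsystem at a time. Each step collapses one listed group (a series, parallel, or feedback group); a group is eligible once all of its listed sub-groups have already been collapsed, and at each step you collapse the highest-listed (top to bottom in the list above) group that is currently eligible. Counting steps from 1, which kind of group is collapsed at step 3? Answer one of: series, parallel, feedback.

[1] combine H4, H5 in series
[2] parallel reduction of H2, H3, (H4*H5)
[3] cascade (H2+H3+(H4*H5)), H6
[4] collapse the loop (H1 forward, ((H2+H3+(H4*H5))*H6) return)
Step 3: series.

Answer: series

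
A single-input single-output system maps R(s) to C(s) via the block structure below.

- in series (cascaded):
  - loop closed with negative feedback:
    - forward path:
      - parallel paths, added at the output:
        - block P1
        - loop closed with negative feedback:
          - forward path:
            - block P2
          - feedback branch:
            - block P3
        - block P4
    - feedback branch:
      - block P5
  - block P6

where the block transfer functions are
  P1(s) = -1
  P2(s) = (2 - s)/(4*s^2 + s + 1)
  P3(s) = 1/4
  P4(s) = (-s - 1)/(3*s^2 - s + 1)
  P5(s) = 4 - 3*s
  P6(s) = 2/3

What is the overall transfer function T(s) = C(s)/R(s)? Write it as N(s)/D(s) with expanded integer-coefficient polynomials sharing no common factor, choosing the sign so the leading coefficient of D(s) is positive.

1. reduce the feedback loop with forward P2 and return P3: (8 - 4*s)/(16*s^2 + 3*s + 6)
2. reduce the parallel group P1, [P2/(1+P2*P3)], P4: (-48*s^4 - 21*s^3 - 22*s^2 - 18*s - 4)/(48*s^4 - 7*s^3 + 31*s^2 - 3*s + 6)
3. close the feedback loop around (P1+[P2/(1+P2*P3)]+P4), P5: (-48*s^4 - 21*s^3 - 22*s^2 - 18*s - 4)/(144*s^5 - 81*s^4 - 25*s^3 - 3*s^2 - 63*s - 10)
4. cascade [(P1+[P2/(1+P2*P3)]+P4)/(1+(P1+[P2/(1+P2*P3)]+P4)*P5)], P6: this yields T(s), and no further normalization is needed

Final answer: (-96*s^4 - 42*s^3 - 44*s^2 - 36*s - 8)/(432*s^5 - 243*s^4 - 75*s^3 - 9*s^2 - 189*s - 30)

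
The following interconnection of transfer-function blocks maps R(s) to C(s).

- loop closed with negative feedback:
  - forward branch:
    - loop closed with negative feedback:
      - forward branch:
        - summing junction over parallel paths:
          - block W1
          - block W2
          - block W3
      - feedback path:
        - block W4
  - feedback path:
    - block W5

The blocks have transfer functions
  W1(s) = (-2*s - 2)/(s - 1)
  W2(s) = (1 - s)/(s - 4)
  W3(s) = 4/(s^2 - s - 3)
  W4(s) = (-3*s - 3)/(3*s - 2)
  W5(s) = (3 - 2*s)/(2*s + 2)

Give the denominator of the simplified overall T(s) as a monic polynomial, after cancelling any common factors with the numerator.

The answer is s^6 - 169*s^5/42 - 11*s^4/6 + 99*s^3/7 - 209*s^2/42 + 77*s/6 + 18/7.

Reasoning:
(1) reduce the parallel group W1, W2, W3 = (-3*s^4 + 11*s^3 + 12*s^2 - 51*s - 5)/(s^4 - 6*s^3 + 6*s^2 + 11*s - 12)
(2) close the feedback loop around (W1+W2+W3), W4 = (-9*s^5 + 39*s^4 + 14*s^3 - 177*s^2 + 87*s + 10)/(12*s^5 - 44*s^4 - 39*s^3 + 138*s^2 + 110*s + 39)
(3) feedback reduction of [(W1+W2+W3)/(1+(W1+W2+W3)*W4)], W5 = (-18*s^6 + 60*s^5 + 106*s^4 - 326*s^3 - 180*s^2 + 194*s + 20)/(42*s^6 - 169*s^5 - 77*s^4 + 594*s^3 - 209*s^2 + 539*s + 108)
T(s) is the step-3 result (common factors already cancelled). Leading coefficient of the denominator: 42. Divide through by 42 for the monic polynomial.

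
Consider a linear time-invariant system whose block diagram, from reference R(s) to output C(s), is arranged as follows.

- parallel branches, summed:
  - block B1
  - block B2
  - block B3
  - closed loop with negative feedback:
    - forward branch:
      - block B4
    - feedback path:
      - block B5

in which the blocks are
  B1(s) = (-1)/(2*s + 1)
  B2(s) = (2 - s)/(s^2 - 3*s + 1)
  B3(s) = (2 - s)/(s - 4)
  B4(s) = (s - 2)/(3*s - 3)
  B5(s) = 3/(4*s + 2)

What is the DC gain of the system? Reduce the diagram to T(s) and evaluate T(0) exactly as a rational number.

1. feedback reduction of B4, B5, giving (4*s^2 - 6*s - 4)/(12*s^2 - 3*s - 12)
2. parallel reduction of B1, B2, B3, [B4/(1+B4*B5)], giving (-16*s^6 + 14*s^5 + 260*s^4 - 453*s^3 - 176*s^2 + 322*s + 40)/(24*s^6 - 162*s^5 + 243*s^4 + 159*s^3 - 291*s^2 - 48*s + 48)
Evaluating the step-2 result (the overall T(s)) at s = 0 gives T(0) = 40/48 = 5/6.

Final answer: 5/6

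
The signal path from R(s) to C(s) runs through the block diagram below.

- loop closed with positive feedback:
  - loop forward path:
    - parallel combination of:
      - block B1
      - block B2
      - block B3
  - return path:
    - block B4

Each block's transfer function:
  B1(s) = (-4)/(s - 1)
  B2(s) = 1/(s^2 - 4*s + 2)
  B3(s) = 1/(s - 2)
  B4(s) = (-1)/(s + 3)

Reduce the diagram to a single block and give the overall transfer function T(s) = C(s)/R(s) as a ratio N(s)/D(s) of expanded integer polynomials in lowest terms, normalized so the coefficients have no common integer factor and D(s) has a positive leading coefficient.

The answer is (-3*s^4 + 11*s^3 + 23*s^2 - 95*s + 48)/(s^5 - 4*s^4 - 8*s^3 + 54*s^2 - 75*s + 28).

Reasoning:
1. add B1, B2, B3 (parallel); result (-3*s^3 + 20*s^2 - 37*s + 16)/(s^4 - 7*s^3 + 16*s^2 - 14*s + 4)
2. close the feedback loop around (B1+B2+B3), B4, which is the overall transfer function T(s) = C(s)/R(s) in lowest terms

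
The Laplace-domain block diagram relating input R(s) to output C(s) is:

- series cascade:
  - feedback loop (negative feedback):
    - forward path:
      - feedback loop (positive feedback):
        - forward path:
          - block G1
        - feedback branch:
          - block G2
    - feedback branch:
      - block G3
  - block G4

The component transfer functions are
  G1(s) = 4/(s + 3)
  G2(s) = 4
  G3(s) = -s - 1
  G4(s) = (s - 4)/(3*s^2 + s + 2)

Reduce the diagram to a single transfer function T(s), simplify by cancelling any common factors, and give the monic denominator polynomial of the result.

Step 1: feedback reduction of G1, G2 = 4/(s - 13)
Step 2: collapse the loop ([G1/(1-G1*G2)] forward, G3 return) = (-4)/(3*s + 17)
Step 3: reduce the series chain [[G1/(1-G1*G2)]/(1+[G1/(1-G1*G2)]*G3)], G4 = (16 - 4*s)/(9*s^3 + 54*s^2 + 23*s + 34)
The result of step 3 is T(s) in lowest terms. Its denominator has leading coefficient 9; dividing the denominator through by 9 makes it monic.

Final answer: s^3 + 6*s^2 + 23*s/9 + 34/9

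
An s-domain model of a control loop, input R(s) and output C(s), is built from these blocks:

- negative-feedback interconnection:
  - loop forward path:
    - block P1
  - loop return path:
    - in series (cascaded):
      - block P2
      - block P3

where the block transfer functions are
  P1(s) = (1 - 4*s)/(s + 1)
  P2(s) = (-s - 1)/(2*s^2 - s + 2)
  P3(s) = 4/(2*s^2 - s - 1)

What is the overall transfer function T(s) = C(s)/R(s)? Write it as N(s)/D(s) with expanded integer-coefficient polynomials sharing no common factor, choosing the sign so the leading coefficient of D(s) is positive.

Reducing step by step:

Step 1 - reduce the series chain P2, P3 -> (-4*s - 4)/(4*s^4 - 4*s^3 + 3*s^2 - s - 2)
Step 2 - close the feedback loop around P1, (P2*P3): this yields T(s), and no further normalization is needed

Answer: (-16*s^5 + 20*s^4 - 16*s^3 + 7*s^2 + 7*s - 2)/(4*s^5 - s^3 + 18*s^2 + 9*s - 6)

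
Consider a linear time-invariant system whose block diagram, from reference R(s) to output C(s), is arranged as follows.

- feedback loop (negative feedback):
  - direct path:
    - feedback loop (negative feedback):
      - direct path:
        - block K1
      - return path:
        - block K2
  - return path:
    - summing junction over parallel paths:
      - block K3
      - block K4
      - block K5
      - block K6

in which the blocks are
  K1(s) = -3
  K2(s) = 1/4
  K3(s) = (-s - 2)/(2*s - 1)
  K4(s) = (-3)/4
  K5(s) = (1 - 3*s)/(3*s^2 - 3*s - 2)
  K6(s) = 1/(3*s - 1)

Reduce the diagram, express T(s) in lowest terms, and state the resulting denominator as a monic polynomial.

Answer: s^4 - 19*s^3/48 - 17*s^2/12 + 65*s/144 - 1/36

Working:
(1) apply the feedback formula to K1, K2: -12
(2) reduce the parallel group K3, K4, K5, K6: (-90*s^4 + 27*s^3 + 138*s^2 - 41*s + 2)/(72*s^4 - 132*s^3 + 24*s^2 + 28*s - 8)
(3) close the feedback loop around [K1/(1+K1*K2)], (K3+K4+K5+K6): (-108*s^4 + 198*s^3 - 36*s^2 - 42*s + 12)/(144*s^4 - 57*s^3 - 204*s^2 + 65*s - 4)
The result of step 3 is T(s) in lowest terms. Its denominator has leading coefficient 144; dividing the denominator through by 144 makes it monic.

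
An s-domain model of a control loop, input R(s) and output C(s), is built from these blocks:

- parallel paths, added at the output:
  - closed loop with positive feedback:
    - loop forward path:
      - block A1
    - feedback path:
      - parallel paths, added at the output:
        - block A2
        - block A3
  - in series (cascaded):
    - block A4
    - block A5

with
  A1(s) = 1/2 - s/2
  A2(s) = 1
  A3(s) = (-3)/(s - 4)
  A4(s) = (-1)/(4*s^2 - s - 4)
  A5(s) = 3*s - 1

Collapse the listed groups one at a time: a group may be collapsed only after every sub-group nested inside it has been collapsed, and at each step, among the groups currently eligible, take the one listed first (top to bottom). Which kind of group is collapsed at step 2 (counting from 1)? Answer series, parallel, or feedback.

1. add A2, A3 (parallel)
2. feedback reduction of A1, (A2+A3)
3. series reduction of A4, A5
4. add [A1/(1-A1*(A2+A3))], (A4*A5) (parallel)
Step 2: feedback.

Therefore the answer is feedback.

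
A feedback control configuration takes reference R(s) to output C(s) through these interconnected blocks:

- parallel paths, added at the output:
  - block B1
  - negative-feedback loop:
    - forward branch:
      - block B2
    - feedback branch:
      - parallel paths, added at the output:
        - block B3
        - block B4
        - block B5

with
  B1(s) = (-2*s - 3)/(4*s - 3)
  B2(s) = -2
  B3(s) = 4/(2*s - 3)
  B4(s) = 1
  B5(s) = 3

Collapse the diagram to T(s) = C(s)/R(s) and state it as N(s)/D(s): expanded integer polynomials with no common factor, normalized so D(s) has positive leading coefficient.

Reducing step by step:

(1) reduce the parallel group B3, B4, B5: (8*s - 8)/(2*s - 3)
(2) apply the feedback formula to B2, (B3+B4+B5): (4*s - 6)/(14*s - 13)
(3) add B1, [B2/(1+B2*(B3+B4+B5))] (parallel), giving the overall T(s)

Answer: (-12*s^2 - 52*s + 57)/(56*s^2 - 94*s + 39)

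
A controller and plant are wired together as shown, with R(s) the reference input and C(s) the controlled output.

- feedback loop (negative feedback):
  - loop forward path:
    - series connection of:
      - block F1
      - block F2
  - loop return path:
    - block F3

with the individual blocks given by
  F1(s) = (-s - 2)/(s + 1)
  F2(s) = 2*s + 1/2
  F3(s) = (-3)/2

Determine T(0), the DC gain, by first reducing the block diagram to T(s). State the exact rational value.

Step 1: multiply F1, F2 (series): (-4*s^2 - 9*s - 2)/(2*s + 2)
Step 2: close the feedback loop around (F1*F2), F3: (-8*s^2 - 18*s - 4)/(12*s^2 + 31*s + 10)
That last expression is T(s); at s = 0 only the constant terms survive, so T(0) = -4/10 = -2/5.

Final answer: -2/5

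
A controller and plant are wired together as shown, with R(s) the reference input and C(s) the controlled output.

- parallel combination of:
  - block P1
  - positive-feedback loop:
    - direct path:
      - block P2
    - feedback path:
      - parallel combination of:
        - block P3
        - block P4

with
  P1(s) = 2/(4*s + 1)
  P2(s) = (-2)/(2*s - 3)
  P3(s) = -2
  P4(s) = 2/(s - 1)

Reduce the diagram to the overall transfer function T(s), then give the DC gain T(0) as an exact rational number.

1. sum the parallel branches P3, P4, giving (4 - 2*s)/(s - 1)
2. close the feedback loop around P2, (P3+P4), giving (2 - 2*s)/(2*s^2 - 9*s + 11)
3. combine P1, [P2/(1-P2*(P3+P4))] in parallel, giving (-4*s^2 - 12*s + 24)/(8*s^3 - 34*s^2 + 35*s + 11)
Evaluating the step-3 result (the overall T(s)) at s = 0 gives T(0) = 24/11.

Therefore the answer is 24/11.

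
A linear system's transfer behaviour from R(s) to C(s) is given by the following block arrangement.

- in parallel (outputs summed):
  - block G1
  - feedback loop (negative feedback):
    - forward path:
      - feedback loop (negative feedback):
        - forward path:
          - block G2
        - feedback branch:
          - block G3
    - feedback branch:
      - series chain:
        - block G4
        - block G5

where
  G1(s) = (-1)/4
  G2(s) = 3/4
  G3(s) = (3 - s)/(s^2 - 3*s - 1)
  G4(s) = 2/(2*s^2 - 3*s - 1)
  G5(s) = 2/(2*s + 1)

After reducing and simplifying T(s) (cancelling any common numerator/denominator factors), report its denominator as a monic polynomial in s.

(1) close the feedback loop around G2, G3 -> (3*s^2 - 9*s - 3)/(4*s^2 - 15*s + 5)
(2) reduce the series chain G4, G5 -> 4/(4*s^3 - 4*s^2 - 5*s - 1)
(3) reduce the feedback loop with forward [G2/(1+G2*G3)] and return (G4*G5) -> (12*s^5 - 48*s^4 + 9*s^3 + 54*s^2 + 24*s + 3)/(16*s^5 - 76*s^4 + 60*s^3 + 63*s^2 - 46*s - 17)
(4) reduce the parallel group G1, [[G2/(1+G2*G3)]/(1+[G2/(1+G2*G3)]*(G4*G5))] -> (32*s^5 - 116*s^4 - 24*s^3 + 153*s^2 + 142*s + 29)/(64*s^5 - 304*s^4 + 240*s^3 + 252*s^2 - 184*s - 68)
Step 4 gives the fully reduced T(s), with no common factor left to cancel. The denominator's leading coefficient is 64, so divide each of its coefficients by 64 to get the monic form.

Therefore the answer is s^5 - 19*s^4/4 + 15*s^3/4 + 63*s^2/16 - 23*s/8 - 17/16.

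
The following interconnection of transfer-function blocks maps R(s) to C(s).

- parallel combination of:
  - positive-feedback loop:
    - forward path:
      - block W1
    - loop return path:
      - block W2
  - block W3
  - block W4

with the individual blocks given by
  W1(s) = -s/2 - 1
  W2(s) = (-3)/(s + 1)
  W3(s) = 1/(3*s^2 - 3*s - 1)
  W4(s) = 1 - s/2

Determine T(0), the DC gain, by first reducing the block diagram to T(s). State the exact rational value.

Answer: 1/2

Working:
1. close the feedback loop around W1, W2; result (s^2 + 3*s + 2)/(s + 4)
2. add [W1/(1-W1*W2)], W3, W4 (parallel); result (3*s^4 + 9*s^3 + 23*s^2 - 38*s - 4)/(6*s^3 + 18*s^2 - 26*s - 8)
Step 2 gives the overall T(s). Then T(0) = -4/(-8) = 1/2.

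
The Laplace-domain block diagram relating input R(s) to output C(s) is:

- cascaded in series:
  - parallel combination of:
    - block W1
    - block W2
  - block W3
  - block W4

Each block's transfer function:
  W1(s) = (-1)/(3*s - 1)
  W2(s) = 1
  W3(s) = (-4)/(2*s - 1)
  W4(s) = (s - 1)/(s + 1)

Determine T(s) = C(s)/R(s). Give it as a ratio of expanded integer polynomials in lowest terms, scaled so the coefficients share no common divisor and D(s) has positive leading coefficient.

Step 1 - combine W1, W2 in parallel, giving (3*s - 2)/(3*s - 1)
Step 2 - multiply (W1+W2), W3, W4 (series): this yields T(s), and no further normalization is needed

Hence the answer: (-12*s^2 + 20*s - 8)/(6*s^3 + s^2 - 4*s + 1)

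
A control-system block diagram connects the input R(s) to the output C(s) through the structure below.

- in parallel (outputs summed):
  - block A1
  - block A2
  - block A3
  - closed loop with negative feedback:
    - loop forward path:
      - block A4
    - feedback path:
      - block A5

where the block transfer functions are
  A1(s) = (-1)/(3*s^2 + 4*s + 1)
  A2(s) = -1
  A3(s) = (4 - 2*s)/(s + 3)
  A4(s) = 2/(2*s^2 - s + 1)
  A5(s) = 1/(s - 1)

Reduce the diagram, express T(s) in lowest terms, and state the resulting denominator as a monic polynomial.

[1] collapse the loop (A4 forward, A5 return) = (2*s - 2)/(2*s^3 - 3*s^2 + 2*s + 1)
[2] add A1, A2, A3, [A4/(1+A4*A5)] (parallel) = (-18*s^6 + 9*s^5 + 15*s^4 - 11*s^3 - 3*s^2 - 24*s - 8)/(6*s^6 + 17*s^5 - 7*s^4 - 4*s^3 + 30*s^2 + 19*s + 3)
Step 2 gives the fully reduced T(s), with no common factor left to cancel. The denominator's leading coefficient is 6, so divide each of its coefficients by 6 to get the monic form.

Answer: s^6 + 17*s^5/6 - 7*s^4/6 - 2*s^3/3 + 5*s^2 + 19*s/6 + 1/2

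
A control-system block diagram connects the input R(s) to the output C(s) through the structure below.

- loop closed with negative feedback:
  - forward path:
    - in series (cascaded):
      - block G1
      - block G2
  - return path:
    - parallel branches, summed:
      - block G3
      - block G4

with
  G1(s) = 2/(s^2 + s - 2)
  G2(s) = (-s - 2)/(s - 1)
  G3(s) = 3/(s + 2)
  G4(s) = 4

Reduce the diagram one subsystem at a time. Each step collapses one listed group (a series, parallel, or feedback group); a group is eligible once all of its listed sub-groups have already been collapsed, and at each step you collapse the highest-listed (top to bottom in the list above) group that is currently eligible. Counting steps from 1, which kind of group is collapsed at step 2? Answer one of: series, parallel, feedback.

Step 1: multiply G1, G2 (series)
Step 2: add G3, G4 (parallel)
Step 3: collapse the loop ((G1*G2) forward, (G3+G4) return)
So the answer for step 2 is parallel.

Final answer: parallel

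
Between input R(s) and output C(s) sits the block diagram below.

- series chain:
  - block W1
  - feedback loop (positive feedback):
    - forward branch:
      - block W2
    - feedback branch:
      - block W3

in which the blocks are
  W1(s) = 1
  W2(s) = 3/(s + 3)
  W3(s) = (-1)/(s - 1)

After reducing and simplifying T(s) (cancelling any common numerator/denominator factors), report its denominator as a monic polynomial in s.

(1) apply the feedback formula to W2, W3; result (3*s - 3)/(s^2 + 2*s)
(2) cascade W1, [W2/(1-W2*W3)]; result (3*s - 3)/(s^2 + 2*s)
That last expression is T(s), already simplified, and its denominator is already monic.

Final answer: s^2 + 2*s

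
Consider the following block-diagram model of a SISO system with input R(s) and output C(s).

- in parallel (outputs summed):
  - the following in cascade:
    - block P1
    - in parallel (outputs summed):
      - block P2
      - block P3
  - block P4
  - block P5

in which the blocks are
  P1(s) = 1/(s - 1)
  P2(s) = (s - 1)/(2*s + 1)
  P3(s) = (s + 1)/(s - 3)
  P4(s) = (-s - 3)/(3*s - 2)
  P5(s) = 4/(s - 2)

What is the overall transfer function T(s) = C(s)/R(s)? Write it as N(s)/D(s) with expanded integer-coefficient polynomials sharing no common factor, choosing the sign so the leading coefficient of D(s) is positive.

Reducing step by step:

Step 1 - add P2, P3 (parallel) gives (3*s^2 - s + 4)/(2*s^2 - 5*s - 3)
Step 2 - series reduction of P1, (P2+P3) gives (3*s^2 - s + 4)/(2*s^3 - 7*s^2 + 2*s + 3)
Step 3 - add (P1*(P2+P3)), P4, P5 (parallel), which is the overall transfer function T(s) = C(s)/R(s) in lowest terms

Answer: (-2*s^5 + 38*s^4 - 110*s^3 + 65*s^2 - 7*s + 10)/(6*s^5 - 37*s^4 + 70*s^3 - 35*s^2 - 16*s + 12)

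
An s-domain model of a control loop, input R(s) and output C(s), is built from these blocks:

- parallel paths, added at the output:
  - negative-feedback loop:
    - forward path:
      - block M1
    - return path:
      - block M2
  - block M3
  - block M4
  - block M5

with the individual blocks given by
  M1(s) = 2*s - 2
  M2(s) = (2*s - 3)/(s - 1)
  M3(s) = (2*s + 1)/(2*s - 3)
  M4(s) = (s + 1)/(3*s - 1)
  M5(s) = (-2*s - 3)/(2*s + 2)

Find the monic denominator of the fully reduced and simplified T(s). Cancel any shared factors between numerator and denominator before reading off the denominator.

The answer is s^4 - 25*s^3/12 - 7*s^2/24 + 13*s/6 - 5/8.

Reasoning:
[1] apply the feedback formula to M1, M2 -> (2*s - 2)/(4*s - 5)
[2] parallel reduction of [M1/(1+M1*M2)], M3, M4, M5 -> (40*s^4 + 16*s^3 - 36*s^2 - 119*s + 73)/(48*s^4 - 100*s^3 - 14*s^2 + 104*s - 30)
That last expression is T(s), already simplified. Scaling its denominator by 1/48 (the reciprocal of the leading coefficient) yields the monic denominator.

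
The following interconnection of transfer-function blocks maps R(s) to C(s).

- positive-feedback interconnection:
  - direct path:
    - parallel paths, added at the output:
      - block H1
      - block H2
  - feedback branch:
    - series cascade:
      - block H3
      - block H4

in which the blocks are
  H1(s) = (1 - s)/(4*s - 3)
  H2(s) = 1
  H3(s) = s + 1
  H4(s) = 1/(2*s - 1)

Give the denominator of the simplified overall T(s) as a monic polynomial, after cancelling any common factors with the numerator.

The answer is s^2 - 11*s/5 + 1.

Reasoning:
1. reduce the parallel group H1, H2; result (3*s - 2)/(4*s - 3)
2. series reduction of H3, H4; result (s + 1)/(2*s - 1)
3. reduce the feedback loop with forward (H1+H2) and return (H3*H4); result (6*s^2 - 7*s + 2)/(5*s^2 - 11*s + 5)
That last expression is T(s), already simplified. Scaling its denominator by 1/5 (the reciprocal of the leading coefficient) yields the monic denominator.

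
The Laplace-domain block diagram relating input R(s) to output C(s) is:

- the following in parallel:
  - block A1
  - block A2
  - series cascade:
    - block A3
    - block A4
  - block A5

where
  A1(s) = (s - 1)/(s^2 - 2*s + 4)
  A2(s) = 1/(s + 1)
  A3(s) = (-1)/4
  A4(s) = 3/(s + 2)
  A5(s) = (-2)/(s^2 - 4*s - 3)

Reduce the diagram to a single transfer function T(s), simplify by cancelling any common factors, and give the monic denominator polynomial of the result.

[1] reduce the series chain A3, A4, giving (-3)/(4*s + 8)
[2] add A1, A2, (A3*A4), A5 (parallel), giving (5*s^5 - 17*s^4 - 77*s^3 + 19*s^2 - 82*s - 100)/(4*s^6 - 12*s^5 - 28*s^4 + 20*s^3 - 96*s^2 - 224*s - 96)
Step 2 gives the fully reduced T(s), with no common factor left to cancel. The denominator's leading coefficient is 4, so divide each of its coefficients by 4 to get the monic form.

Hence the answer: s^6 - 3*s^5 - 7*s^4 + 5*s^3 - 24*s^2 - 56*s - 24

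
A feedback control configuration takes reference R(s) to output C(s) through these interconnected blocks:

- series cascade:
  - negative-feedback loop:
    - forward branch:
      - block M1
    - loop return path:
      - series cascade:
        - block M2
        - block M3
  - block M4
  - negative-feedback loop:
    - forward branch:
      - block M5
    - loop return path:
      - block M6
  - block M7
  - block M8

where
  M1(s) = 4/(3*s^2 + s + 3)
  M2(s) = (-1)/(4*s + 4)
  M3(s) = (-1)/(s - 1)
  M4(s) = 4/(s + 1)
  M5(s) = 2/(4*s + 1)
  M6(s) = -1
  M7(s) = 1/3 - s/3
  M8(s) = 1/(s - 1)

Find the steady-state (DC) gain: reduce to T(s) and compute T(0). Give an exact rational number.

Step 1. combine M2, M3 in series, giving 1/(4*s^2 - 4)
Step 2. close the feedback loop around M1, (M2*M3), giving (4*s^2 - 4)/(3*s^4 + s^3 - s - 2)
Step 3. close the feedback loop around M5, M6, giving 2/(4*s - 1)
Step 4. series reduction of [M1/(1+M1*(M2*M3))], M4, [M5/(1+M5*M6)], M7, M8, giving (32 - 32*s)/(36*s^5 + 3*s^4 - 3*s^3 - 12*s^2 - 21*s + 6)
Step 4 gives the overall T(s). Then T(0) = 32/6 = 16/3.

Hence the answer: 16/3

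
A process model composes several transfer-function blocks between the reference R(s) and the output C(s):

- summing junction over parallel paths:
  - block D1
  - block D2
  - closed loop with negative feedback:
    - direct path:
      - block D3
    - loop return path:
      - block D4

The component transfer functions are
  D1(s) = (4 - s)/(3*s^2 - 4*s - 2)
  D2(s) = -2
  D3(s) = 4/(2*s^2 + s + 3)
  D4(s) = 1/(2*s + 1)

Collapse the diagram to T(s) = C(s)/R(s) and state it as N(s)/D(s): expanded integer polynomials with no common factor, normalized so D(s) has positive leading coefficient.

Step 1: collapse the loop (D3 forward, D4 return), giving (8*s + 4)/(4*s^3 + 4*s^2 + 7*s + 7)
Step 2: sum the parallel branches D1, D2, [D3/(1+D3*D4)], giving the overall T(s)

Final answer: (-24*s^5 + 4*s^4 + 42*s^3 + 19*s^2 + 73*s + 48)/(12*s^5 - 4*s^4 - 3*s^3 - 15*s^2 - 42*s - 14)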